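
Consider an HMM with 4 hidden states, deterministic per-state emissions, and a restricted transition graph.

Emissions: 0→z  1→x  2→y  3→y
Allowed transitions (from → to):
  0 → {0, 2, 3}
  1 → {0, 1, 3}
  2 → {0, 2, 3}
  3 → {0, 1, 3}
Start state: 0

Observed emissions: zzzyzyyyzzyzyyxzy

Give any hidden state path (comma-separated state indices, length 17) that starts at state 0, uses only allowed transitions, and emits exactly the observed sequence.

  pos 0: z in {0}, choose 0; start
  pos 1: z in {0}, choose 0; 0->0 ok
  pos 2: z in {0}, choose 0; 0->0 ok
  pos 3: y in {2,3}, choose 2; 0->2 ok
  pos 4: z in {0}, choose 0; 2->0 ok
  pos 5: y in {2,3}, choose 3; 0->3 ok
  pos 6: y in {2,3}, choose 3; 3->3 ok
  pos 7: y in {2,3}, choose 3; 3->3 ok
  pos 8: z in {0}, choose 0; 3->0 ok
  pos 9: z in {0}, choose 0; 0->0 ok
  pos 10: y in {2,3}, choose 3; 0->3 ok
  pos 11: z in {0}, choose 0; 3->0 ok
  pos 12: y in {2,3}, choose 2; 0->2 ok
  pos 13: y in {2,3}, choose 3; 2->3 ok
  pos 14: x in {1}, choose 1; 3->1 ok
  pos 15: z in {0}, choose 0; 1->0 ok
  pos 16: y in {2,3}, choose 3; 0->3 ok

0,0,0,2,0,3,3,3,0,0,3,0,2,3,1,0,3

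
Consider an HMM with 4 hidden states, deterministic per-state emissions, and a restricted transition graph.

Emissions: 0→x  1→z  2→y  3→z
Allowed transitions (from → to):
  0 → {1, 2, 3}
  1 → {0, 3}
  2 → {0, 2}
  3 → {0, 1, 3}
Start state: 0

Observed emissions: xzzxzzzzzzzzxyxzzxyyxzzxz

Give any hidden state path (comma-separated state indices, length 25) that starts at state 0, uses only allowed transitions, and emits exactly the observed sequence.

0,1,3,0,3,1,3,3,1,3,3,3,0,2,0,3,1,0,2,2,0,1,3,0,1

  pos 0: x in {0}, choose 0; start
  pos 1: z in {1,3}, choose 1; 0->1 ok
  pos 2: z in {1,3}, choose 3; 1->3 ok
  pos 3: x in {0}, choose 0; 3->0 ok
  pos 4: z in {1,3}, choose 3; 0->3 ok
  pos 5: z in {1,3}, choose 1; 3->1 ok
  pos 6: z in {1,3}, choose 3; 1->3 ok
  pos 7: z in {1,3}, choose 3; 3->3 ok
  pos 8: z in {1,3}, choose 1; 3->1 ok
  pos 9: z in {1,3}, choose 3; 1->3 ok
  pos 10: z in {1,3}, choose 3; 3->3 ok
  pos 11: z in {1,3}, choose 3; 3->3 ok
  pos 12: x in {0}, choose 0; 3->0 ok
  pos 13: y in {2}, choose 2; 0->2 ok
  pos 14: x in {0}, choose 0; 2->0 ok
  pos 15: z in {1,3}, choose 3; 0->3 ok
  pos 16: z in {1,3}, choose 1; 3->1 ok
  pos 17: x in {0}, choose 0; 1->0 ok
  pos 18: y in {2}, choose 2; 0->2 ok
  pos 19: y in {2}, choose 2; 2->2 ok
  pos 20: x in {0}, choose 0; 2->0 ok
  pos 21: z in {1,3}, choose 1; 0->1 ok
  pos 22: z in {1,3}, choose 3; 1->3 ok
  pos 23: x in {0}, choose 0; 3->0 ok
  pos 24: z in {1,3}, choose 1; 0->1 ok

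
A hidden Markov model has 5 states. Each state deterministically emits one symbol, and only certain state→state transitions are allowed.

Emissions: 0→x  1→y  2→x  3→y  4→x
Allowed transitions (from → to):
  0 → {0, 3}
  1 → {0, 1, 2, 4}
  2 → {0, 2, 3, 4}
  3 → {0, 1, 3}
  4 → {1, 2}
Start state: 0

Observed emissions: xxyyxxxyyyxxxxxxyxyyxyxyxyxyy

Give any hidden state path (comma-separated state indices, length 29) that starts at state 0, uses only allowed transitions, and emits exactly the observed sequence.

0,0,3,1,0,0,0,3,1,1,2,4,2,4,2,0,3,0,3,1,4,1,4,1,4,1,2,3,1

  pos 0: x in {0,2,4}, choose 0; start
  pos 1: x in {0,2,4}, choose 0; 0->0 ok
  pos 2: y in {1,3}, choose 3; 0->3 ok
  pos 3: y in {1,3}, choose 1; 3->1 ok
  pos 4: x in {0,2,4}, choose 0; 1->0 ok
  pos 5: x in {0,2,4}, choose 0; 0->0 ok
  pos 6: x in {0,2,4}, choose 0; 0->0 ok
  pos 7: y in {1,3}, choose 3; 0->3 ok
  pos 8: y in {1,3}, choose 1; 3->1 ok
  pos 9: y in {1,3}, choose 1; 1->1 ok
  pos 10: x in {0,2,4}, choose 2; 1->2 ok
  pos 11: x in {0,2,4}, choose 4; 2->4 ok
  pos 12: x in {0,2,4}, choose 2; 4->2 ok
  pos 13: x in {0,2,4}, choose 4; 2->4 ok
  pos 14: x in {0,2,4}, choose 2; 4->2 ok
  pos 15: x in {0,2,4}, choose 0; 2->0 ok
  pos 16: y in {1,3}, choose 3; 0->3 ok
  pos 17: x in {0,2,4}, choose 0; 3->0 ok
  pos 18: y in {1,3}, choose 3; 0->3 ok
  pos 19: y in {1,3}, choose 1; 3->1 ok
  pos 20: x in {0,2,4}, choose 4; 1->4 ok
  pos 21: y in {1,3}, choose 1; 4->1 ok
  pos 22: x in {0,2,4}, choose 4; 1->4 ok
  pos 23: y in {1,3}, choose 1; 4->1 ok
  pos 24: x in {0,2,4}, choose 4; 1->4 ok
  pos 25: y in {1,3}, choose 1; 4->1 ok
  pos 26: x in {0,2,4}, choose 2; 1->2 ok
  pos 27: y in {1,3}, choose 3; 2->3 ok
  pos 28: y in {1,3}, choose 1; 3->1 ok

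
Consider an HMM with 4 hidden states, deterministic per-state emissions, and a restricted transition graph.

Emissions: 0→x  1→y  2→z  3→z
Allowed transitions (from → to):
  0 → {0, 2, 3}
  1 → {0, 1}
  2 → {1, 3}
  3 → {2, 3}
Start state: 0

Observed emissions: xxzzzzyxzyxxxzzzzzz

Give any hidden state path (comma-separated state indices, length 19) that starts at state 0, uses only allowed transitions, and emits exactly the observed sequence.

  t0 'x' -> {0}, take 0 (start)
  t1 'x' -> {0}, take 0 (0->0 ok)
  t2 'z' -> {2,3}, take 2 (0->2 ok)
  t3 'z' -> {2,3}, take 3 (2->3 ok)
  t4 'z' -> {2,3}, take 3 (3->3 ok)
  t5 'z' -> {2,3}, take 2 (3->2 ok)
  t6 'y' -> {1}, take 1 (2->1 ok)
  t7 'x' -> {0}, take 0 (1->0 ok)
  t8 'z' -> {2,3}, take 2 (0->2 ok)
  t9 'y' -> {1}, take 1 (2->1 ok)
  t10 'x' -> {0}, take 0 (1->0 ok)
  t11 'x' -> {0}, take 0 (0->0 ok)
  t12 'x' -> {0}, take 0 (0->0 ok)
  t13 'z' -> {2,3}, take 3 (0->3 ok)
  t14 'z' -> {2,3}, take 2 (3->2 ok)
  t15 'z' -> {2,3}, take 3 (2->3 ok)
  t16 'z' -> {2,3}, take 2 (3->2 ok)
  t17 'z' -> {2,3}, take 3 (2->3 ok)
  t18 'z' -> {2,3}, take 2 (3->2 ok)

0,0,2,3,3,2,1,0,2,1,0,0,0,3,2,3,2,3,2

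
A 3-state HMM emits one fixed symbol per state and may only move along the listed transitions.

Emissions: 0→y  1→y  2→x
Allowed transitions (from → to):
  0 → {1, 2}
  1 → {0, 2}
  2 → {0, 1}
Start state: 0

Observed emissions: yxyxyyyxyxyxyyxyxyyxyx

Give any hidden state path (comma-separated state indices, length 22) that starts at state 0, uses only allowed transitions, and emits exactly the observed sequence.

  pos 0: y in {0,1}, choose 0; start
  pos 1: x in {2}, choose 2; 0->2 ok
  pos 2: y in {0,1}, choose 1; 2->1 ok
  pos 3: x in {2}, choose 2; 1->2 ok
  pos 4: y in {0,1}, choose 0; 2->0 ok
  pos 5: y in {0,1}, choose 1; 0->1 ok
  pos 6: y in {0,1}, choose 0; 1->0 ok
  pos 7: x in {2}, choose 2; 0->2 ok
  pos 8: y in {0,1}, choose 0; 2->0 ok
  pos 9: x in {2}, choose 2; 0->2 ok
  pos 10: y in {0,1}, choose 1; 2->1 ok
  pos 11: x in {2}, choose 2; 1->2 ok
  pos 12: y in {0,1}, choose 1; 2->1 ok
  pos 13: y in {0,1}, choose 0; 1->0 ok
  pos 14: x in {2}, choose 2; 0->2 ok
  pos 15: y in {0,1}, choose 0; 2->0 ok
  pos 16: x in {2}, choose 2; 0->2 ok
  pos 17: y in {0,1}, choose 1; 2->1 ok
  pos 18: y in {0,1}, choose 0; 1->0 ok
  pos 19: x in {2}, choose 2; 0->2 ok
  pos 20: y in {0,1}, choose 1; 2->1 ok
  pos 21: x in {2}, choose 2; 1->2 ok

0,2,1,2,0,1,0,2,0,2,1,2,1,0,2,0,2,1,0,2,1,2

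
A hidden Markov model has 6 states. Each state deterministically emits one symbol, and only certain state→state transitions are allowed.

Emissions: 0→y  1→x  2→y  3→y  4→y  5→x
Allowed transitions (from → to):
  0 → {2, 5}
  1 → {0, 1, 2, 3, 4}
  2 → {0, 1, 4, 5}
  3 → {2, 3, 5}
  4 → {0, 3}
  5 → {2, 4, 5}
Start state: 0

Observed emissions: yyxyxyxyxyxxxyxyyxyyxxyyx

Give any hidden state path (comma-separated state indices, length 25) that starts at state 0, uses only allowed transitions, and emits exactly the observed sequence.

  0: obs=y cand={0,2,3,4} pick 0 [start]
  1: obs=y cand={0,2,3,4} pick 2 [0->2 ok]
  2: obs=x cand={1,5} pick 1 [2->1 ok]
  3: obs=y cand={0,2,3,4} pick 0 [1->0 ok]
  4: obs=x cand={1,5} pick 5 [0->5 ok]
  5: obs=y cand={0,2,3,4} pick 2 [5->2 ok]
  6: obs=x cand={1,5} pick 5 [2->5 ok]
  7: obs=y cand={0,2,3,4} pick 2 [5->2 ok]
  8: obs=x cand={1,5} pick 1 [2->1 ok]
  9: obs=y cand={0,2,3,4} pick 3 [1->3 ok]
  10: obs=x cand={1,5} pick 5 [3->5 ok]
  11: obs=x cand={1,5} pick 5 [5->5 ok]
  12: obs=x cand={1,5} pick 5 [5->5 ok]
  13: obs=y cand={0,2,3,4} pick 2 [5->2 ok]
  14: obs=x cand={1,5} pick 5 [2->5 ok]
  15: obs=y cand={0,2,3,4} pick 4 [5->4 ok]
  16: obs=y cand={0,2,3,4} pick 3 [4->3 ok]
  17: obs=x cand={1,5} pick 5 [3->5 ok]
  18: obs=y cand={0,2,3,4} pick 4 [5->4 ok]
  19: obs=y cand={0,2,3,4} pick 0 [4->0 ok]
  20: obs=x cand={1,5} pick 5 [0->5 ok]
  21: obs=x cand={1,5} pick 5 [5->5 ok]
  22: obs=y cand={0,2,3,4} pick 4 [5->4 ok]
  23: obs=y cand={0,2,3,4} pick 3 [4->3 ok]
  24: obs=x cand={1,5} pick 5 [3->5 ok]

0,2,1,0,5,2,5,2,1,3,5,5,5,2,5,4,3,5,4,0,5,5,4,3,5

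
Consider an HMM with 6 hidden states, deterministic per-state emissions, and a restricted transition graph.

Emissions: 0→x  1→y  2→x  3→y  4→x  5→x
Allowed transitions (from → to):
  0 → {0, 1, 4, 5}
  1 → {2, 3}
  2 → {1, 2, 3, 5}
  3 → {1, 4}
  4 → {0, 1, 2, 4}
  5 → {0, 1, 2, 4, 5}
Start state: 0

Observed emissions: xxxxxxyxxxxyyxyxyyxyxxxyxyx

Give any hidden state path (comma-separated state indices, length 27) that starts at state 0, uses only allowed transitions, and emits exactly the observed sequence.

  0: obs=x cand={0,2,4,5} pick 0 [start]
  1: obs=x cand={0,2,4,5} pick 4 [0->4 ok]
  2: obs=x cand={0,2,4,5} pick 0 [4->0 ok]
  3: obs=x cand={0,2,4,5} pick 5 [0->5 ok]
  4: obs=x cand={0,2,4,5} pick 2 [5->2 ok]
  5: obs=x cand={0,2,4,5} pick 2 [2->2 ok]
  6: obs=y cand={1,3} pick 3 [2->3 ok]
  7: obs=x cand={0,2,4,5} pick 4 [3->4 ok]
  8: obs=x cand={0,2,4,5} pick 0 [4->0 ok]
  9: obs=x cand={0,2,4,5} pick 4 [0->4 ok]
  10: obs=x cand={0,2,4,5} pick 2 [4->2 ok]
  11: obs=y cand={1,3} pick 3 [2->3 ok]
  12: obs=y cand={1,3} pick 1 [3->1 ok]
  13: obs=x cand={0,2,4,5} pick 2 [1->2 ok]
  14: obs=y cand={1,3} pick 3 [2->3 ok]
  15: obs=x cand={0,2,4,5} pick 4 [3->4 ok]
  16: obs=y cand={1,3} pick 1 [4->1 ok]
  17: obs=y cand={1,3} pick 3 [1->3 ok]
  18: obs=x cand={0,2,4,5} pick 4 [3->4 ok]
  19: obs=y cand={1,3} pick 1 [4->1 ok]
  20: obs=x cand={0,2,4,5} pick 2 [1->2 ok]
  21: obs=x cand={0,2,4,5} pick 2 [2->2 ok]
  22: obs=x cand={0,2,4,5} pick 5 [2->5 ok]
  23: obs=y cand={1,3} pick 1 [5->1 ok]
  24: obs=x cand={0,2,4,5} pick 2 [1->2 ok]
  25: obs=y cand={1,3} pick 3 [2->3 ok]
  26: obs=x cand={0,2,4,5} pick 4 [3->4 ok]

0,4,0,5,2,2,3,4,0,4,2,3,1,2,3,4,1,3,4,1,2,2,5,1,2,3,4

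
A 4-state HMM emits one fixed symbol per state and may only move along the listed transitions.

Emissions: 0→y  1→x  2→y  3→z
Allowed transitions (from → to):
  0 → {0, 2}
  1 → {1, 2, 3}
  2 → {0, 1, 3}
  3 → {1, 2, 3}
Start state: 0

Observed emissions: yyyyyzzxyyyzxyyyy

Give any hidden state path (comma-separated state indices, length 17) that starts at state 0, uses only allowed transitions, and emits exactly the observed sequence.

  pos 0: y in {0,2}, choose 0; start
  pos 1: y in {0,2}, choose 2; 0->2 ok
  pos 2: y in {0,2}, choose 0; 2->0 ok
  pos 3: y in {0,2}, choose 0; 0->0 ok
  pos 4: y in {0,2}, choose 2; 0->2 ok
  pos 5: z in {3}, choose 3; 2->3 ok
  pos 6: z in {3}, choose 3; 3->3 ok
  pos 7: x in {1}, choose 1; 3->1 ok
  pos 8: y in {0,2}, choose 2; 1->2 ok
  pos 9: y in {0,2}, choose 0; 2->0 ok
  pos 10: y in {0,2}, choose 2; 0->2 ok
  pos 11: z in {3}, choose 3; 2->3 ok
  pos 12: x in {1}, choose 1; 3->1 ok
  pos 13: y in {0,2}, choose 2; 1->2 ok
  pos 14: y in {0,2}, choose 0; 2->0 ok
  pos 15: y in {0,2}, choose 0; 0->0 ok
  pos 16: y in {0,2}, choose 0; 0->0 ok

0,2,0,0,2,3,3,1,2,0,2,3,1,2,0,0,0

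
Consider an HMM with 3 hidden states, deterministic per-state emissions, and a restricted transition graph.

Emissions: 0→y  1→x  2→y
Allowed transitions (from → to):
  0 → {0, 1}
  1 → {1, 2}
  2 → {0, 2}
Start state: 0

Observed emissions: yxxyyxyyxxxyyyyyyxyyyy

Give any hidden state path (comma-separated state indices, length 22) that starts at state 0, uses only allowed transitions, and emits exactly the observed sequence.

  pos 0: y in {0,2}, choose 0; start
  pos 1: x in {1}, choose 1; 0->1 ok
  pos 2: x in {1}, choose 1; 1->1 ok
  pos 3: y in {0,2}, choose 2; 1->2 ok
  pos 4: y in {0,2}, choose 0; 2->0 ok
  pos 5: x in {1}, choose 1; 0->1 ok
  pos 6: y in {0,2}, choose 2; 1->2 ok
  pos 7: y in {0,2}, choose 0; 2->0 ok
  pos 8: x in {1}, choose 1; 0->1 ok
  pos 9: x in {1}, choose 1; 1->1 ok
  pos 10: x in {1}, choose 1; 1->1 ok
  pos 11: y in {0,2}, choose 2; 1->2 ok
  pos 12: y in {0,2}, choose 2; 2->2 ok
  pos 13: y in {0,2}, choose 2; 2->2 ok
  pos 14: y in {0,2}, choose 2; 2->2 ok
  pos 15: y in {0,2}, choose 0; 2->0 ok
  pos 16: y in {0,2}, choose 0; 0->0 ok
  pos 17: x in {1}, choose 1; 0->1 ok
  pos 18: y in {0,2}, choose 2; 1->2 ok
  pos 19: y in {0,2}, choose 2; 2->2 ok
  pos 20: y in {0,2}, choose 2; 2->2 ok
  pos 21: y in {0,2}, choose 2; 2->2 ok

0,1,1,2,0,1,2,0,1,1,1,2,2,2,2,0,0,1,2,2,2,2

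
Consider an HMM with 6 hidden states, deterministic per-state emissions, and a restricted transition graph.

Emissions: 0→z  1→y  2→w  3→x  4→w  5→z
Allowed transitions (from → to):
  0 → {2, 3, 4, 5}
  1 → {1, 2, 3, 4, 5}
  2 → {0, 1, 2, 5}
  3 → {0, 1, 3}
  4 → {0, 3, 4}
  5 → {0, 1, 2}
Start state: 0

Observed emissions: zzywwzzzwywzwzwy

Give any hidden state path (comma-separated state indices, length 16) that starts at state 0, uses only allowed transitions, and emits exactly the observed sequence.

  0: obs=z cand={0,5} pick 0 [start]
  1: obs=z cand={0,5} pick 5 [0->5 ok]
  2: obs=y cand={1} pick 1 [5->1 ok]
  3: obs=w cand={2,4} pick 4 [1->4 ok]
  4: obs=w cand={2,4} pick 4 [4->4 ok]
  5: obs=z cand={0,5} pick 0 [4->0 ok]
  6: obs=z cand={0,5} pick 5 [0->5 ok]
  7: obs=z cand={0,5} pick 0 [5->0 ok]
  8: obs=w cand={2,4} pick 2 [0->2 ok]
  9: obs=y cand={1} pick 1 [2->1 ok]
  10: obs=w cand={2,4} pick 2 [1->2 ok]
  11: obs=z cand={0,5} pick 0 [2->0 ok]
  12: obs=w cand={2,4} pick 2 [0->2 ok]
  13: obs=z cand={0,5} pick 5 [2->5 ok]
  14: obs=w cand={2,4} pick 2 [5->2 ok]
  15: obs=y cand={1} pick 1 [2->1 ok]

0,5,1,4,4,0,5,0,2,1,2,0,2,5,2,1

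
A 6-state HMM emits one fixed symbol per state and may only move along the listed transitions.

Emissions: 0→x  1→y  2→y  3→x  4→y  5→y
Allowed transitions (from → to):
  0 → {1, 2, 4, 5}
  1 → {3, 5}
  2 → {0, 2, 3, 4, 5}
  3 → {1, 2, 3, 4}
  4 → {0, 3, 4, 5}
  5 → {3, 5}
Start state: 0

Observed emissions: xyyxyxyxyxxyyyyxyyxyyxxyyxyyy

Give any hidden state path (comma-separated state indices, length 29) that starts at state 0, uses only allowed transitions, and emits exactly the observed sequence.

  pos 0: x in {0,3}, choose 0; start
  pos 1: y in {1,2,4,5}, choose 1; 0->1 ok
  pos 2: y in {1,2,4,5}, choose 5; 1->5 ok
  pos 3: x in {0,3}, choose 3; 5->3 ok
  pos 4: y in {1,2,4,5}, choose 2; 3->2 ok
  pos 5: x in {0,3}, choose 0; 2->0 ok
  pos 6: y in {1,2,4,5}, choose 5; 0->5 ok
  pos 7: x in {0,3}, choose 3; 5->3 ok
  pos 8: y in {1,2,4,5}, choose 4; 3->4 ok
  pos 9: x in {0,3}, choose 3; 4->3 ok
  pos 10: x in {0,3}, choose 3; 3->3 ok
  pos 11: y in {1,2,4,5}, choose 1; 3->1 ok
  pos 12: y in {1,2,4,5}, choose 5; 1->5 ok
  pos 13: y in {1,2,4,5}, choose 5; 5->5 ok
  pos 14: y in {1,2,4,5}, choose 5; 5->5 ok
  pos 15: x in {0,3}, choose 3; 5->3 ok
  pos 16: y in {1,2,4,5}, choose 1; 3->1 ok
  pos 17: y in {1,2,4,5}, choose 5; 1->5 ok
  pos 18: x in {0,3}, choose 3; 5->3 ok
  pos 19: y in {1,2,4,5}, choose 1; 3->1 ok
  pos 20: y in {1,2,4,5}, choose 5; 1->5 ok
  pos 21: x in {0,3}, choose 3; 5->3 ok
  pos 22: x in {0,3}, choose 3; 3->3 ok
  pos 23: y in {1,2,4,5}, choose 4; 3->4 ok
  pos 24: y in {1,2,4,5}, choose 5; 4->5 ok
  pos 25: x in {0,3}, choose 3; 5->3 ok
  pos 26: y in {1,2,4,5}, choose 2; 3->2 ok
  pos 27: y in {1,2,4,5}, choose 4; 2->4 ok
  pos 28: y in {1,2,4,5}, choose 4; 4->4 ok

0,1,5,3,2,0,5,3,4,3,3,1,5,5,5,3,1,5,3,1,5,3,3,4,5,3,2,4,4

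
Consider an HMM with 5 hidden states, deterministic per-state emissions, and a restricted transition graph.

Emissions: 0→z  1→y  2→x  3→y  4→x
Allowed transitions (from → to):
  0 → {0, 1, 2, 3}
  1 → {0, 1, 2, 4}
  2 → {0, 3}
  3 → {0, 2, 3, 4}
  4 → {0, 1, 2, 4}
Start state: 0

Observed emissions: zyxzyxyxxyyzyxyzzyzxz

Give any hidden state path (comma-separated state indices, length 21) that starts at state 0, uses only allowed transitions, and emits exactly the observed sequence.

0,3,2,0,1,2,3,4,4,1,1,0,1,2,3,0,0,3,0,2,0

  [0] z  {0}  => 0  start
  [1] y  {1,3}  => 3  0->3 ok
  [2] x  {2,4}  => 2  3->2 ok
  [3] z  {0}  => 0  2->0 ok
  [4] y  {1,3}  => 1  0->1 ok
  [5] x  {2,4}  => 2  1->2 ok
  [6] y  {1,3}  => 3  2->3 ok
  [7] x  {2,4}  => 4  3->4 ok
  [8] x  {2,4}  => 4  4->4 ok
  [9] y  {1,3}  => 1  4->1 ok
  [10] y  {1,3}  => 1  1->1 ok
  [11] z  {0}  => 0  1->0 ok
  [12] y  {1,3}  => 1  0->1 ok
  [13] x  {2,4}  => 2  1->2 ok
  [14] y  {1,3}  => 3  2->3 ok
  [15] z  {0}  => 0  3->0 ok
  [16] z  {0}  => 0  0->0 ok
  [17] y  {1,3}  => 3  0->3 ok
  [18] z  {0}  => 0  3->0 ok
  [19] x  {2,4}  => 2  0->2 ok
  [20] z  {0}  => 0  2->0 ok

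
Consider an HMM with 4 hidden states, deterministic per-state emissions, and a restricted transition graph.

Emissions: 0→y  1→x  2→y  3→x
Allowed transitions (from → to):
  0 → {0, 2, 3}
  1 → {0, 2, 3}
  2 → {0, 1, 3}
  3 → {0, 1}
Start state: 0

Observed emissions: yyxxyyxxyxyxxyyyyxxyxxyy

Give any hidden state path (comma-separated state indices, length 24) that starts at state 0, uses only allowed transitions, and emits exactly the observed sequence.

  t0 'y' -> {0,2}, take 0 (start)
  t1 'y' -> {0,2}, take 2 (0->2 ok)
  t2 'x' -> {1,3}, take 3 (2->3 ok)
  t3 'x' -> {1,3}, take 1 (3->1 ok)
  t4 'y' -> {0,2}, take 0 (1->0 ok)
  t5 'y' -> {0,2}, take 0 (0->0 ok)
  t6 'x' -> {1,3}, take 3 (0->3 ok)
  t7 'x' -> {1,3}, take 1 (3->1 ok)
  t8 'y' -> {0,2}, take 2 (1->2 ok)
  t9 'x' -> {1,3}, take 1 (2->1 ok)
  t10 'y' -> {0,2}, take 2 (1->2 ok)
  t11 'x' -> {1,3}, take 3 (2->3 ok)
  t12 'x' -> {1,3}, take 1 (3->1 ok)
  t13 'y' -> {0,2}, take 0 (1->0 ok)
  t14 'y' -> {0,2}, take 0 (0->0 ok)
  t15 'y' -> {0,2}, take 0 (0->0 ok)
  t16 'y' -> {0,2}, take 0 (0->0 ok)
  t17 'x' -> {1,3}, take 3 (0->3 ok)
  t18 'x' -> {1,3}, take 1 (3->1 ok)
  t19 'y' -> {0,2}, take 2 (1->2 ok)
  t20 'x' -> {1,3}, take 1 (2->1 ok)
  t21 'x' -> {1,3}, take 3 (1->3 ok)
  t22 'y' -> {0,2}, take 0 (3->0 ok)
  t23 'y' -> {0,2}, take 2 (0->2 ok)

0,2,3,1,0,0,3,1,2,1,2,3,1,0,0,0,0,3,1,2,1,3,0,2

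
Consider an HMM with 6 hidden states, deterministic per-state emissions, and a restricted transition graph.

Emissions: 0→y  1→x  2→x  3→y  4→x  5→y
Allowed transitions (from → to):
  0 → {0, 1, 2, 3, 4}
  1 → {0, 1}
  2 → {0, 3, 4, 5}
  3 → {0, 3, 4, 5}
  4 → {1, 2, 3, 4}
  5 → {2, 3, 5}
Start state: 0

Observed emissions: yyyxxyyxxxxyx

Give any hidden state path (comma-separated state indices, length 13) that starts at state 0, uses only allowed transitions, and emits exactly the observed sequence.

0,3,0,1,1,0,0,4,4,1,1,0,2

  t0 'y' -> {0,3,5}, take 0 (start)
  t1 'y' -> {0,3,5}, take 3 (0->3 ok)
  t2 'y' -> {0,3,5}, take 0 (3->0 ok)
  t3 'x' -> {1,2,4}, take 1 (0->1 ok)
  t4 'x' -> {1,2,4}, take 1 (1->1 ok)
  t5 'y' -> {0,3,5}, take 0 (1->0 ok)
  t6 'y' -> {0,3,5}, take 0 (0->0 ok)
  t7 'x' -> {1,2,4}, take 4 (0->4 ok)
  t8 'x' -> {1,2,4}, take 4 (4->4 ok)
  t9 'x' -> {1,2,4}, take 1 (4->1 ok)
  t10 'x' -> {1,2,4}, take 1 (1->1 ok)
  t11 'y' -> {0,3,5}, take 0 (1->0 ok)
  t12 'x' -> {1,2,4}, take 2 (0->2 ok)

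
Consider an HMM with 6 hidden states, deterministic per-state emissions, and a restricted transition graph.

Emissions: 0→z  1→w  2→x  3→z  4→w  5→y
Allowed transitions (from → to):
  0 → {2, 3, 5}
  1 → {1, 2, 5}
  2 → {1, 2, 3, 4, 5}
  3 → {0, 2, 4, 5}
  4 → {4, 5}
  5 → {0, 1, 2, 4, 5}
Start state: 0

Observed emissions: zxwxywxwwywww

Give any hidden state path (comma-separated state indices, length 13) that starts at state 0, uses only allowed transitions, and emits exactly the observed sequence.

  0: obs=z cand={0,3} pick 0 [start]
  1: obs=x cand={2} pick 2 [0->2 ok]
  2: obs=w cand={1,4} pick 1 [2->1 ok]
  3: obs=x cand={2} pick 2 [1->2 ok]
  4: obs=y cand={5} pick 5 [2->5 ok]
  5: obs=w cand={1,4} pick 1 [5->1 ok]
  6: obs=x cand={2} pick 2 [1->2 ok]
  7: obs=w cand={1,4} pick 4 [2->4 ok]
  8: obs=w cand={1,4} pick 4 [4->4 ok]
  9: obs=y cand={5} pick 5 [4->5 ok]
  10: obs=w cand={1,4} pick 1 [5->1 ok]
  11: obs=w cand={1,4} pick 1 [1->1 ok]
  12: obs=w cand={1,4} pick 1 [1->1 ok]

0,2,1,2,5,1,2,4,4,5,1,1,1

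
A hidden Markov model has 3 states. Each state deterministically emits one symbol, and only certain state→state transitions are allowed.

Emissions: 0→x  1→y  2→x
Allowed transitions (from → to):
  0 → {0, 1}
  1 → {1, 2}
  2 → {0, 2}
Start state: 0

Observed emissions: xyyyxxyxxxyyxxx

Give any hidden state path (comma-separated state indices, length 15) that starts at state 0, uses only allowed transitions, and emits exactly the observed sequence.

  pos 0: x in {0,2}, choose 0; start
  pos 1: y in {1}, choose 1; 0->1 ok
  pos 2: y in {1}, choose 1; 1->1 ok
  pos 3: y in {1}, choose 1; 1->1 ok
  pos 4: x in {0,2}, choose 2; 1->2 ok
  pos 5: x in {0,2}, choose 0; 2->0 ok
  pos 6: y in {1}, choose 1; 0->1 ok
  pos 7: x in {0,2}, choose 2; 1->2 ok
  pos 8: x in {0,2}, choose 2; 2->2 ok
  pos 9: x in {0,2}, choose 0; 2->0 ok
  pos 10: y in {1}, choose 1; 0->1 ok
  pos 11: y in {1}, choose 1; 1->1 ok
  pos 12: x in {0,2}, choose 2; 1->2 ok
  pos 13: x in {0,2}, choose 2; 2->2 ok
  pos 14: x in {0,2}, choose 2; 2->2 ok

0,1,1,1,2,0,1,2,2,0,1,1,2,2,2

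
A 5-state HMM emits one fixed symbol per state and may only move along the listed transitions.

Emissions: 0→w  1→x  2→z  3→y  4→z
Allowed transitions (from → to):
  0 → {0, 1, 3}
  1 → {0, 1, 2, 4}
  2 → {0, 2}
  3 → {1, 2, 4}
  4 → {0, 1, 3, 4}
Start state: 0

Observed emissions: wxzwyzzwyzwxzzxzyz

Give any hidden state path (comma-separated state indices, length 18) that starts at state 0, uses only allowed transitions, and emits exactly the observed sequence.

  0: obs=w cand={0} pick 0 [start]
  1: obs=x cand={1} pick 1 [0->1 ok]
  2: obs=z cand={2,4} pick 2 [1->2 ok]
  3: obs=w cand={0} pick 0 [2->0 ok]
  4: obs=y cand={3} pick 3 [0->3 ok]
  5: obs=z cand={2,4} pick 4 [3->4 ok]
  6: obs=z cand={2,4} pick 4 [4->4 ok]
  7: obs=w cand={0} pick 0 [4->0 ok]
  8: obs=y cand={3} pick 3 [0->3 ok]
  9: obs=z cand={2,4} pick 4 [3->4 ok]
  10: obs=w cand={0} pick 0 [4->0 ok]
  11: obs=x cand={1} pick 1 [0->1 ok]
  12: obs=z cand={2,4} pick 4 [1->4 ok]
  13: obs=z cand={2,4} pick 4 [4->4 ok]
  14: obs=x cand={1} pick 1 [4->1 ok]
  15: obs=z cand={2,4} pick 4 [1->4 ok]
  16: obs=y cand={3} pick 3 [4->3 ok]
  17: obs=z cand={2,4} pick 2 [3->2 ok]

0,1,2,0,3,4,4,0,3,4,0,1,4,4,1,4,3,2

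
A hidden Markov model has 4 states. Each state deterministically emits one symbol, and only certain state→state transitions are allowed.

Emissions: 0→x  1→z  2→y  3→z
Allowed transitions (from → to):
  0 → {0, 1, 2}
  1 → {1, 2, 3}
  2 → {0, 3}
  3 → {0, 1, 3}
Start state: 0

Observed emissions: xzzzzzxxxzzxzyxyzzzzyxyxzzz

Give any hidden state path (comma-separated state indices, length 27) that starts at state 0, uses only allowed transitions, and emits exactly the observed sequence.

0,1,3,3,3,3,0,0,0,1,3,0,1,2,0,2,3,1,1,1,2,0,2,0,1,3,3

  [0] x  {0}  => 0  start
  [1] z  {1,3}  => 1  0->1 ok
  [2] z  {1,3}  => 3  1->3 ok
  [3] z  {1,3}  => 3  3->3 ok
  [4] z  {1,3}  => 3  3->3 ok
  [5] z  {1,3}  => 3  3->3 ok
  [6] x  {0}  => 0  3->0 ok
  [7] x  {0}  => 0  0->0 ok
  [8] x  {0}  => 0  0->0 ok
  [9] z  {1,3}  => 1  0->1 ok
  [10] z  {1,3}  => 3  1->3 ok
  [11] x  {0}  => 0  3->0 ok
  [12] z  {1,3}  => 1  0->1 ok
  [13] y  {2}  => 2  1->2 ok
  [14] x  {0}  => 0  2->0 ok
  [15] y  {2}  => 2  0->2 ok
  [16] z  {1,3}  => 3  2->3 ok
  [17] z  {1,3}  => 1  3->1 ok
  [18] z  {1,3}  => 1  1->1 ok
  [19] z  {1,3}  => 1  1->1 ok
  [20] y  {2}  => 2  1->2 ok
  [21] x  {0}  => 0  2->0 ok
  [22] y  {2}  => 2  0->2 ok
  [23] x  {0}  => 0  2->0 ok
  [24] z  {1,3}  => 1  0->1 ok
  [25] z  {1,3}  => 3  1->3 ok
  [26] z  {1,3}  => 3  3->3 ok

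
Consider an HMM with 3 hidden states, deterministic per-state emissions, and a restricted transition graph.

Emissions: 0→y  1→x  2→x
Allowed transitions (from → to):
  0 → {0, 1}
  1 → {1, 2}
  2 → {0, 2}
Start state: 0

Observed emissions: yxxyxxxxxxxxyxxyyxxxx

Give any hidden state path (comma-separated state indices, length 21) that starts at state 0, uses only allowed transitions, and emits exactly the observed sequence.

  pos 0: y in {0}, choose 0; start
  pos 1: x in {1,2}, choose 1; 0->1 ok
  pos 2: x in {1,2}, choose 2; 1->2 ok
  pos 3: y in {0}, choose 0; 2->0 ok
  pos 4: x in {1,2}, choose 1; 0->1 ok
  pos 5: x in {1,2}, choose 1; 1->1 ok
  pos 6: x in {1,2}, choose 1; 1->1 ok
  pos 7: x in {1,2}, choose 2; 1->2 ok
  pos 8: x in {1,2}, choose 2; 2->2 ok
  pos 9: x in {1,2}, choose 2; 2->2 ok
  pos 10: x in {1,2}, choose 2; 2->2 ok
  pos 11: x in {1,2}, choose 2; 2->2 ok
  pos 12: y in {0}, choose 0; 2->0 ok
  pos 13: x in {1,2}, choose 1; 0->1 ok
  pos 14: x in {1,2}, choose 2; 1->2 ok
  pos 15: y in {0}, choose 0; 2->0 ok
  pos 16: y in {0}, choose 0; 0->0 ok
  pos 17: x in {1,2}, choose 1; 0->1 ok
  pos 18: x in {1,2}, choose 1; 1->1 ok
  pos 19: x in {1,2}, choose 1; 1->1 ok
  pos 20: x in {1,2}, choose 2; 1->2 ok

0,1,2,0,1,1,1,2,2,2,2,2,0,1,2,0,0,1,1,1,2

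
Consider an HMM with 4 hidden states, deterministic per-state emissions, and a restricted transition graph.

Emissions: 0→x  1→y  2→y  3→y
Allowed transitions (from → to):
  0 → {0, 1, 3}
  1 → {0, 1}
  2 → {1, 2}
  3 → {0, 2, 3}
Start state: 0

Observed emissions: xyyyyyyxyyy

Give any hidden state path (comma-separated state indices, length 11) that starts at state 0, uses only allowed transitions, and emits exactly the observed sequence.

0,3,3,2,2,2,1,0,1,1,1

  pos 0: x in {0}, choose 0; start
  pos 1: y in {1,2,3}, choose 3; 0->3 ok
  pos 2: y in {1,2,3}, choose 3; 3->3 ok
  pos 3: y in {1,2,3}, choose 2; 3->2 ok
  pos 4: y in {1,2,3}, choose 2; 2->2 ok
  pos 5: y in {1,2,3}, choose 2; 2->2 ok
  pos 6: y in {1,2,3}, choose 1; 2->1 ok
  pos 7: x in {0}, choose 0; 1->0 ok
  pos 8: y in {1,2,3}, choose 1; 0->1 ok
  pos 9: y in {1,2,3}, choose 1; 1->1 ok
  pos 10: y in {1,2,3}, choose 1; 1->1 ok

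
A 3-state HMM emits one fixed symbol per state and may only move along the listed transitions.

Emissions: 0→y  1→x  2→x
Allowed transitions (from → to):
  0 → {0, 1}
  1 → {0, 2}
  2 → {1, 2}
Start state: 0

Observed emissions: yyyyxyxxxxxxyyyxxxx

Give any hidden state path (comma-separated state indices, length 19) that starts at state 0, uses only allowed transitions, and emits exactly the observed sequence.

0,0,0,0,1,0,1,2,2,2,2,1,0,0,0,1,2,2,2

  0: obs=y cand={0} pick 0 [start]
  1: obs=y cand={0} pick 0 [0->0 ok]
  2: obs=y cand={0} pick 0 [0->0 ok]
  3: obs=y cand={0} pick 0 [0->0 ok]
  4: obs=x cand={1,2} pick 1 [0->1 ok]
  5: obs=y cand={0} pick 0 [1->0 ok]
  6: obs=x cand={1,2} pick 1 [0->1 ok]
  7: obs=x cand={1,2} pick 2 [1->2 ok]
  8: obs=x cand={1,2} pick 2 [2->2 ok]
  9: obs=x cand={1,2} pick 2 [2->2 ok]
  10: obs=x cand={1,2} pick 2 [2->2 ok]
  11: obs=x cand={1,2} pick 1 [2->1 ok]
  12: obs=y cand={0} pick 0 [1->0 ok]
  13: obs=y cand={0} pick 0 [0->0 ok]
  14: obs=y cand={0} pick 0 [0->0 ok]
  15: obs=x cand={1,2} pick 1 [0->1 ok]
  16: obs=x cand={1,2} pick 2 [1->2 ok]
  17: obs=x cand={1,2} pick 2 [2->2 ok]
  18: obs=x cand={1,2} pick 2 [2->2 ok]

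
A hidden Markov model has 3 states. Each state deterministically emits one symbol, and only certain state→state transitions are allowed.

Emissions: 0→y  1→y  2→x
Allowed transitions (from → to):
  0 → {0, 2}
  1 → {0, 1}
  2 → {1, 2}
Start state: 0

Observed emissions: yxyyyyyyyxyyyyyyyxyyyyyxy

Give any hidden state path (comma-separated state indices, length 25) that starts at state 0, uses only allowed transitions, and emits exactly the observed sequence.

  [0] y  {0,1}  => 0  start
  [1] x  {2}  => 2  0->2 ok
  [2] y  {0,1}  => 1  2->1 ok
  [3] y  {0,1}  => 1  1->1 ok
  [4] y  {0,1}  => 0  1->0 ok
  [5] y  {0,1}  => 0  0->0 ok
  [6] y  {0,1}  => 0  0->0 ok
  [7] y  {0,1}  => 0  0->0 ok
  [8] y  {0,1}  => 0  0->0 ok
  [9] x  {2}  => 2  0->2 ok
  [10] y  {0,1}  => 1  2->1 ok
  [11] y  {0,1}  => 1  1->1 ok
  [12] y  {0,1}  => 1  1->1 ok
  [13] y  {0,1}  => 0  1->0 ok
  [14] y  {0,1}  => 0  0->0 ok
  [15] y  {0,1}  => 0  0->0 ok
  [16] y  {0,1}  => 0  0->0 ok
  [17] x  {2}  => 2  0->2 ok
  [18] y  {0,1}  => 1  2->1 ok
  [19] y  {0,1}  => 1  1->1 ok
  [20] y  {0,1}  => 1  1->1 ok
  [21] y  {0,1}  => 0  1->0 ok
  [22] y  {0,1}  => 0  0->0 ok
  [23] x  {2}  => 2  0->2 ok
  [24] y  {0,1}  => 1  2->1 ok

0,2,1,1,0,0,0,0,0,2,1,1,1,0,0,0,0,2,1,1,1,0,0,2,1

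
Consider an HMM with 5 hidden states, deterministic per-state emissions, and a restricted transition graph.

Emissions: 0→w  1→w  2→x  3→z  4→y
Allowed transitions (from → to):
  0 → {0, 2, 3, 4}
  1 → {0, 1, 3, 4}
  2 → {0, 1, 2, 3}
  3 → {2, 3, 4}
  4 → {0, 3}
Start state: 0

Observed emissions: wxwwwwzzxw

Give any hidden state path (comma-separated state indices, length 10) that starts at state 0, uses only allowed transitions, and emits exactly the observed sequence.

  t0 'w' -> {0,1}, take 0 (start)
  t1 'x' -> {2}, take 2 (0->2 ok)
  t2 'w' -> {0,1}, take 1 (2->1 ok)
  t3 'w' -> {0,1}, take 1 (1->1 ok)
  t4 'w' -> {0,1}, take 1 (1->1 ok)
  t5 'w' -> {0,1}, take 1 (1->1 ok)
  t6 'z' -> {3}, take 3 (1->3 ok)
  t7 'z' -> {3}, take 3 (3->3 ok)
  t8 'x' -> {2}, take 2 (3->2 ok)
  t9 'w' -> {0,1}, take 1 (2->1 ok)

0,2,1,1,1,1,3,3,2,1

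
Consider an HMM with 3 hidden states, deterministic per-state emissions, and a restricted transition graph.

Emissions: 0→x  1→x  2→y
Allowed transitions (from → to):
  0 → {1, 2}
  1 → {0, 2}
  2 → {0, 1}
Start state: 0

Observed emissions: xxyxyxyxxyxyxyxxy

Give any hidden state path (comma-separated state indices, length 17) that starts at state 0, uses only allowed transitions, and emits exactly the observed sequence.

0,1,2,0,2,0,2,1,0,2,1,2,1,2,0,1,2

  pos 0: x in {0,1}, choose 0; start
  pos 1: x in {0,1}, choose 1; 0->1 ok
  pos 2: y in {2}, choose 2; 1->2 ok
  pos 3: x in {0,1}, choose 0; 2->0 ok
  pos 4: y in {2}, choose 2; 0->2 ok
  pos 5: x in {0,1}, choose 0; 2->0 ok
  pos 6: y in {2}, choose 2; 0->2 ok
  pos 7: x in {0,1}, choose 1; 2->1 ok
  pos 8: x in {0,1}, choose 0; 1->0 ok
  pos 9: y in {2}, choose 2; 0->2 ok
  pos 10: x in {0,1}, choose 1; 2->1 ok
  pos 11: y in {2}, choose 2; 1->2 ok
  pos 12: x in {0,1}, choose 1; 2->1 ok
  pos 13: y in {2}, choose 2; 1->2 ok
  pos 14: x in {0,1}, choose 0; 2->0 ok
  pos 15: x in {0,1}, choose 1; 0->1 ok
  pos 16: y in {2}, choose 2; 1->2 ok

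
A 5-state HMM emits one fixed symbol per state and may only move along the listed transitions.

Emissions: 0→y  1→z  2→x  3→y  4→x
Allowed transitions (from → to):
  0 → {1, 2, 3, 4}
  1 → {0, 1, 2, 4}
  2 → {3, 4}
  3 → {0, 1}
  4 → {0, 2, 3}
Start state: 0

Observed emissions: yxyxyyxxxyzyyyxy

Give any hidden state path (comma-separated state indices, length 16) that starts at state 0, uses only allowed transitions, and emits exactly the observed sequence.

  t0 'y' -> {0,3}, take 0 (start)
  t1 'x' -> {2,4}, take 4 (0->4 ok)
  t2 'y' -> {0,3}, take 0 (4->0 ok)
  t3 'x' -> {2,4}, take 4 (0->4 ok)
  t4 'y' -> {0,3}, take 3 (4->3 ok)
  t5 'y' -> {0,3}, take 0 (3->0 ok)
  t6 'x' -> {2,4}, take 2 (0->2 ok)
  t7 'x' -> {2,4}, take 4 (2->4 ok)
  t8 'x' -> {2,4}, take 2 (4->2 ok)
  t9 'y' -> {0,3}, take 3 (2->3 ok)
  t10 'z' -> {1}, take 1 (3->1 ok)
  t11 'y' -> {0,3}, take 0 (1->0 ok)
  t12 'y' -> {0,3}, take 3 (0->3 ok)
  t13 'y' -> {0,3}, take 0 (3->0 ok)
  t14 'x' -> {2,4}, take 2 (0->2 ok)
  t15 'y' -> {0,3}, take 3 (2->3 ok)

0,4,0,4,3,0,2,4,2,3,1,0,3,0,2,3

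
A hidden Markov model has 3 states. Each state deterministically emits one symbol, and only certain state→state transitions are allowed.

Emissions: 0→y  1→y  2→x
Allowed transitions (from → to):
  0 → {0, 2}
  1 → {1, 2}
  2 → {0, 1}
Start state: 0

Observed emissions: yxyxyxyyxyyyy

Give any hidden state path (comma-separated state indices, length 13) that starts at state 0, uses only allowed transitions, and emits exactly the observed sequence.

0,2,0,2,0,2,1,1,2,1,1,1,1

  pos 0: y in {0,1}, choose 0; start
  pos 1: x in {2}, choose 2; 0->2 ok
  pos 2: y in {0,1}, choose 0; 2->0 ok
  pos 3: x in {2}, choose 2; 0->2 ok
  pos 4: y in {0,1}, choose 0; 2->0 ok
  pos 5: x in {2}, choose 2; 0->2 ok
  pos 6: y in {0,1}, choose 1; 2->1 ok
  pos 7: y in {0,1}, choose 1; 1->1 ok
  pos 8: x in {2}, choose 2; 1->2 ok
  pos 9: y in {0,1}, choose 1; 2->1 ok
  pos 10: y in {0,1}, choose 1; 1->1 ok
  pos 11: y in {0,1}, choose 1; 1->1 ok
  pos 12: y in {0,1}, choose 1; 1->1 ok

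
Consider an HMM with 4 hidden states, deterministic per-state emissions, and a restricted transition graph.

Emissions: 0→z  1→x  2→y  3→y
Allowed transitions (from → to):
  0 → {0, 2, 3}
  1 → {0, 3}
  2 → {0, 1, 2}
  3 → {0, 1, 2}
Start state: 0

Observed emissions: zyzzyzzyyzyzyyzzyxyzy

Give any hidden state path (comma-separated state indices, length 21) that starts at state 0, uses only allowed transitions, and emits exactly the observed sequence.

  [0] z  {0}  => 0  start
  [1] y  {2,3}  => 2  0->2 ok
  [2] z  {0}  => 0  2->0 ok
  [3] z  {0}  => 0  0->0 ok
  [4] y  {2,3}  => 3  0->3 ok
  [5] z  {0}  => 0  3->0 ok
  [6] z  {0}  => 0  0->0 ok
  [7] y  {2,3}  => 2  0->2 ok
  [8] y  {2,3}  => 2  2->2 ok
  [9] z  {0}  => 0  2->0 ok
  [10] y  {2,3}  => 3  0->3 ok
  [11] z  {0}  => 0  3->0 ok
  [12] y  {2,3}  => 2  0->2 ok
  [13] y  {2,3}  => 2  2->2 ok
  [14] z  {0}  => 0  2->0 ok
  [15] z  {0}  => 0  0->0 ok
  [16] y  {2,3}  => 2  0->2 ok
  [17] x  {1}  => 1  2->1 ok
  [18] y  {2,3}  => 3  1->3 ok
  [19] z  {0}  => 0  3->0 ok
  [20] y  {2,3}  => 2  0->2 ok

0,2,0,0,3,0,0,2,2,0,3,0,2,2,0,0,2,1,3,0,2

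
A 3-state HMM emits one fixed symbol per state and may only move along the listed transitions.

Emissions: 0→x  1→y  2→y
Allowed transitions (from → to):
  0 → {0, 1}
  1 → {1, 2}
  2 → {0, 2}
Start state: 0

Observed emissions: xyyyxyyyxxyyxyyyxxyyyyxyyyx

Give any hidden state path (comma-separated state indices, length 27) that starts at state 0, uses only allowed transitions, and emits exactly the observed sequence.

0,1,1,2,0,1,1,2,0,0,1,2,0,1,1,2,0,0,1,1,1,2,0,1,1,2,0

  pos 0: x in {0}, choose 0; start
  pos 1: y in {1,2}, choose 1; 0->1 ok
  pos 2: y in {1,2}, choose 1; 1->1 ok
  pos 3: y in {1,2}, choose 2; 1->2 ok
  pos 4: x in {0}, choose 0; 2->0 ok
  pos 5: y in {1,2}, choose 1; 0->1 ok
  pos 6: y in {1,2}, choose 1; 1->1 ok
  pos 7: y in {1,2}, choose 2; 1->2 ok
  pos 8: x in {0}, choose 0; 2->0 ok
  pos 9: x in {0}, choose 0; 0->0 ok
  pos 10: y in {1,2}, choose 1; 0->1 ok
  pos 11: y in {1,2}, choose 2; 1->2 ok
  pos 12: x in {0}, choose 0; 2->0 ok
  pos 13: y in {1,2}, choose 1; 0->1 ok
  pos 14: y in {1,2}, choose 1; 1->1 ok
  pos 15: y in {1,2}, choose 2; 1->2 ok
  pos 16: x in {0}, choose 0; 2->0 ok
  pos 17: x in {0}, choose 0; 0->0 ok
  pos 18: y in {1,2}, choose 1; 0->1 ok
  pos 19: y in {1,2}, choose 1; 1->1 ok
  pos 20: y in {1,2}, choose 1; 1->1 ok
  pos 21: y in {1,2}, choose 2; 1->2 ok
  pos 22: x in {0}, choose 0; 2->0 ok
  pos 23: y in {1,2}, choose 1; 0->1 ok
  pos 24: y in {1,2}, choose 1; 1->1 ok
  pos 25: y in {1,2}, choose 2; 1->2 ok
  pos 26: x in {0}, choose 0; 2->0 ok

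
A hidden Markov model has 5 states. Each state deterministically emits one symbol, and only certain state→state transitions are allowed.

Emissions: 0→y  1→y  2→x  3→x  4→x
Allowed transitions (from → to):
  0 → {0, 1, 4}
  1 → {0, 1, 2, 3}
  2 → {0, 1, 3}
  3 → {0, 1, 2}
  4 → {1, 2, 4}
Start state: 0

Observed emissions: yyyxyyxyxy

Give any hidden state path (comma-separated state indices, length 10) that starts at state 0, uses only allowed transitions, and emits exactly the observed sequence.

0,0,1,2,0,0,4,1,3,1

  pos 0: y in {0,1}, choose 0; start
  pos 1: y in {0,1}, choose 0; 0->0 ok
  pos 2: y in {0,1}, choose 1; 0->1 ok
  pos 3: x in {2,3,4}, choose 2; 1->2 ok
  pos 4: y in {0,1}, choose 0; 2->0 ok
  pos 5: y in {0,1}, choose 0; 0->0 ok
  pos 6: x in {2,3,4}, choose 4; 0->4 ok
  pos 7: y in {0,1}, choose 1; 4->1 ok
  pos 8: x in {2,3,4}, choose 3; 1->3 ok
  pos 9: y in {0,1}, choose 1; 3->1 ok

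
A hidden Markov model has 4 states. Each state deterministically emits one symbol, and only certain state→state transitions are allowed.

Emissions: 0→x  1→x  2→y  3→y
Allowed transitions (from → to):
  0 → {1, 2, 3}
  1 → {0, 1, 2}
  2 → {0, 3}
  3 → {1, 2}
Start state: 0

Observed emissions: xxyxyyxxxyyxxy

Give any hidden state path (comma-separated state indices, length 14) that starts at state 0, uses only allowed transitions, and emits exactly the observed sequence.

  t0 'x' -> {0,1}, take 0 (start)
  t1 'x' -> {0,1}, take 1 (0->1 ok)
  t2 'y' -> {2,3}, take 2 (1->2 ok)
  t3 'x' -> {0,1}, take 0 (2->0 ok)
  t4 'y' -> {2,3}, take 2 (0->2 ok)
  t5 'y' -> {2,3}, take 3 (2->3 ok)
  t6 'x' -> {0,1}, take 1 (3->1 ok)
  t7 'x' -> {0,1}, take 1 (1->1 ok)
  t8 'x' -> {0,1}, take 0 (1->0 ok)
  t9 'y' -> {2,3}, take 2 (0->2 ok)
  t10 'y' -> {2,3}, take 3 (2->3 ok)
  t11 'x' -> {0,1}, take 1 (3->1 ok)
  t12 'x' -> {0,1}, take 0 (1->0 ok)
  t13 'y' -> {2,3}, take 2 (0->2 ok)

0,1,2,0,2,3,1,1,0,2,3,1,0,2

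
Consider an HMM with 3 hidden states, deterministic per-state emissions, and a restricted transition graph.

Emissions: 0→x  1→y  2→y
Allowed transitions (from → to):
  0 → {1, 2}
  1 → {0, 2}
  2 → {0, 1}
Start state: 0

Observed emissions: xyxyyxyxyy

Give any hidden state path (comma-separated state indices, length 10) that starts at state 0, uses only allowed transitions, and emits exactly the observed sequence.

0,1,0,1,2,0,2,0,1,2

  [0] x  {0}  => 0  start
  [1] y  {1,2}  => 1  0->1 ok
  [2] x  {0}  => 0  1->0 ok
  [3] y  {1,2}  => 1  0->1 ok
  [4] y  {1,2}  => 2  1->2 ok
  [5] x  {0}  => 0  2->0 ok
  [6] y  {1,2}  => 2  0->2 ok
  [7] x  {0}  => 0  2->0 ok
  [8] y  {1,2}  => 1  0->1 ok
  [9] y  {1,2}  => 2  1->2 ok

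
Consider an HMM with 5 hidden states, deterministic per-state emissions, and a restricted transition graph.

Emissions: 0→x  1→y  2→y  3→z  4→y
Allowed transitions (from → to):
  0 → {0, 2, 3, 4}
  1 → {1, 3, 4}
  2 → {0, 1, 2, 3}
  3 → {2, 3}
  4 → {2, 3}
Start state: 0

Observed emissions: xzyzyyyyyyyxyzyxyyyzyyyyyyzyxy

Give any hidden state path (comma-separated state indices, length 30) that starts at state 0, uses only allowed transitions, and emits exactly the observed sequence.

0,3,2,3,2,1,1,1,1,4,2,0,2,3,2,0,2,2,1,3,2,1,1,1,1,1,3,2,0,4

  pos 0: x in {0}, choose 0; start
  pos 1: z in {3}, choose 3; 0->3 ok
  pos 2: y in {1,2,4}, choose 2; 3->2 ok
  pos 3: z in {3}, choose 3; 2->3 ok
  pos 4: y in {1,2,4}, choose 2; 3->2 ok
  pos 5: y in {1,2,4}, choose 1; 2->1 ok
  pos 6: y in {1,2,4}, choose 1; 1->1 ok
  pos 7: y in {1,2,4}, choose 1; 1->1 ok
  pos 8: y in {1,2,4}, choose 1; 1->1 ok
  pos 9: y in {1,2,4}, choose 4; 1->4 ok
  pos 10: y in {1,2,4}, choose 2; 4->2 ok
  pos 11: x in {0}, choose 0; 2->0 ok
  pos 12: y in {1,2,4}, choose 2; 0->2 ok
  pos 13: z in {3}, choose 3; 2->3 ok
  pos 14: y in {1,2,4}, choose 2; 3->2 ok
  pos 15: x in {0}, choose 0; 2->0 ok
  pos 16: y in {1,2,4}, choose 2; 0->2 ok
  pos 17: y in {1,2,4}, choose 2; 2->2 ok
  pos 18: y in {1,2,4}, choose 1; 2->1 ok
  pos 19: z in {3}, choose 3; 1->3 ok
  pos 20: y in {1,2,4}, choose 2; 3->2 ok
  pos 21: y in {1,2,4}, choose 1; 2->1 ok
  pos 22: y in {1,2,4}, choose 1; 1->1 ok
  pos 23: y in {1,2,4}, choose 1; 1->1 ok
  pos 24: y in {1,2,4}, choose 1; 1->1 ok
  pos 25: y in {1,2,4}, choose 1; 1->1 ok
  pos 26: z in {3}, choose 3; 1->3 ok
  pos 27: y in {1,2,4}, choose 2; 3->2 ok
  pos 28: x in {0}, choose 0; 2->0 ok
  pos 29: y in {1,2,4}, choose 4; 0->4 ok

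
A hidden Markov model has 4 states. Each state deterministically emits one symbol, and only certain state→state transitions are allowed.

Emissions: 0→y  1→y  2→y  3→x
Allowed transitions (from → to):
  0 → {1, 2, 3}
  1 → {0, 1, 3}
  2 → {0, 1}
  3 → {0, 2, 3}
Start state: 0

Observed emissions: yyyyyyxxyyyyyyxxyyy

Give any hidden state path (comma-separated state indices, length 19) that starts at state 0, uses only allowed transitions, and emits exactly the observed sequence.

  0: obs=y cand={0,1,2} pick 0 [start]
  1: obs=y cand={0,1,2} pick 1 [0->1 ok]
  2: obs=y cand={0,1,2} pick 1 [1->1 ok]
  3: obs=y cand={0,1,2} pick 0 [1->0 ok]
  4: obs=y cand={0,1,2} pick 2 [0->2 ok]
  5: obs=y cand={0,1,2} pick 1 [2->1 ok]
  6: obs=x cand={3} pick 3 [1->3 ok]
  7: obs=x cand={3} pick 3 [3->3 ok]
  8: obs=y cand={0,1,2} pick 0 [3->0 ok]
  9: obs=y cand={0,1,2} pick 2 [0->2 ok]
  10: obs=y cand={0,1,2} pick 0 [2->0 ok]
  11: obs=y cand={0,1,2} pick 2 [0->2 ok]
  12: obs=y cand={0,1,2} pick 1 [2->1 ok]
  13: obs=y cand={0,1,2} pick 0 [1->0 ok]
  14: obs=x cand={3} pick 3 [0->3 ok]
  15: obs=x cand={3} pick 3 [3->3 ok]
  16: obs=y cand={0,1,2} pick 2 [3->2 ok]
  17: obs=y cand={0,1,2} pick 0 [2->0 ok]
  18: obs=y cand={0,1,2} pick 1 [0->1 ok]

0,1,1,0,2,1,3,3,0,2,0,2,1,0,3,3,2,0,1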